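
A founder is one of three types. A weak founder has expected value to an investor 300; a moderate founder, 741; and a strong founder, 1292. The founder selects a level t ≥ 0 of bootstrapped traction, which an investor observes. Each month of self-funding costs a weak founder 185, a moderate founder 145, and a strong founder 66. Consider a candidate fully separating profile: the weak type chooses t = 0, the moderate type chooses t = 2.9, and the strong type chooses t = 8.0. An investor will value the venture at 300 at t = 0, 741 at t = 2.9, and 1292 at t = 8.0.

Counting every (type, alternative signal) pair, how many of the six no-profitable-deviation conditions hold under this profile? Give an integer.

6

Strong (own payoff 1292 − 66×8.0 = 764): to t=0 gives 300 → no gain ✓; to t=2.9 gives 741 − 66×2.9 = 549.6 → no gain ✓.
Moderate (own payoff 741 − 145×2.9 = 320.5): to t=0 gives 300 → no gain ✓; to t=8.0 gives 1292 − 145×8.0 = 132 → no gain ✓.
Weak (own payoff 300): to t=2.9 gives 741 − 185×2.9 = 204.5 → no gain ✓; to t=8.0 gives 1292 − 185×8.0 = -188 → no gain ✓.
6 of the 6 constraints hold; this profile is a separating equilibrium.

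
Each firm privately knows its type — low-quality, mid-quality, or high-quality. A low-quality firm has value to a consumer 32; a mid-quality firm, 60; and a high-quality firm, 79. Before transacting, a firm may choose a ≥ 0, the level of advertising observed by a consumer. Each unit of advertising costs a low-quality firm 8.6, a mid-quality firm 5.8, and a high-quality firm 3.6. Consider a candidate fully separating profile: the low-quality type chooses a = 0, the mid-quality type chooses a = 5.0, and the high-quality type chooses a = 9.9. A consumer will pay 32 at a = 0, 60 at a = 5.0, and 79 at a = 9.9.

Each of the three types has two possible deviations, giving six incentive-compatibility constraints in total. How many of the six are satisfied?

Mid-quality (own payoff 60 − 5.8×5.0 = 31): to a=0 gives 32 → profitable ✗; to a=9.9 gives 79 − 5.8×9.9 = 21.58 → no gain ✓.
Low-quality (own payoff 32): to a=5.0 gives 60 − 8.6×5.0 = 17 → no gain ✓; to a=9.9 gives 79 − 8.6×9.9 = -6.14 → no gain ✓.
High-quality (own payoff 79 − 3.6×9.9 = 43.36): to a=0 gives 32 → no gain ✓; to a=5.0 gives 60 − 3.6×5.0 = 42 → no gain ✓.
5 of the 6 constraints hold; not an equilibrium.

5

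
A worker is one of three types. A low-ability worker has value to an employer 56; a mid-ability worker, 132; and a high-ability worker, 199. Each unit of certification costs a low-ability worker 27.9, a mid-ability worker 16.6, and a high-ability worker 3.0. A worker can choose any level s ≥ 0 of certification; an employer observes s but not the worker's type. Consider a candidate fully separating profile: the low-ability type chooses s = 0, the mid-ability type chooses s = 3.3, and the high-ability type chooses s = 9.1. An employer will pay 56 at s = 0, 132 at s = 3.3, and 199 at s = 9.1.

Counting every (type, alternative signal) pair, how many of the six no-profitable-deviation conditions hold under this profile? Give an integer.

Mid-ability (own payoff 132 − 16.6×3.3 = 77.22): to s=0 gives 56 → no gain ✓; to s=9.1 gives 199 − 16.6×9.1 = 47.94 → no gain ✓.
High-ability (own payoff 199 − 3.0×9.1 = 171.7): to s=0 gives 56 → no gain ✓; to s=3.3 gives 132 − 3.0×3.3 = 122.1 → no gain ✓.
Low-ability (own payoff 56): to s=3.3 gives 132 − 27.9×3.3 = 39.93 → no gain ✓; to s=9.1 gives 199 − 27.9×9.1 = -54.89 → no gain ✓.
6 of the 6 constraints hold; this profile is a separating equilibrium.

6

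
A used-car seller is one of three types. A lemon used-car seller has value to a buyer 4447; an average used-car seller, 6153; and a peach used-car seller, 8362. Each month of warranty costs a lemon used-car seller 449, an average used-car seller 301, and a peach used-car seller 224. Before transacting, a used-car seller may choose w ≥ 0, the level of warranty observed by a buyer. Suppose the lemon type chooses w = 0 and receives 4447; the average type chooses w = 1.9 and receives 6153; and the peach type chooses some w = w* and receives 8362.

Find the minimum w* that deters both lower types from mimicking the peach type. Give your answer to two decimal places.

Average type (on-path payoff 6153 − 301×1.9 = 5581.1) won't mimic when 5581.1 ≥ 8362 − 301·w*, i.e. w* ≥ 9.24.
Lemon type (on-path payoff 4447) won't mimic when 4447 ≥ 8362 − 449·w*, i.e. w* ≥ 8.72.
Both must hold, so w* = max(8.72, 9.24) = 9.24. The average type's constraint binds.

9.24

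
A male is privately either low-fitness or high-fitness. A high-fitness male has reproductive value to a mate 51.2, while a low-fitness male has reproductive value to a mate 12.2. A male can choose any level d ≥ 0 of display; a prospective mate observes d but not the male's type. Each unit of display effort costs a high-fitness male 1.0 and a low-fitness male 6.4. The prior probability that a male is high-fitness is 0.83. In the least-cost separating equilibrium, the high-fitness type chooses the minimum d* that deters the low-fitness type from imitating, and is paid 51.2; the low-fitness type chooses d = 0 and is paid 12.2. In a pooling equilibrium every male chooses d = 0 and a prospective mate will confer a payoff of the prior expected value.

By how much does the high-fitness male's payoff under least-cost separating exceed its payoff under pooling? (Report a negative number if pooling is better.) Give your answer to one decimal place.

0.5

Least-cost separating signal: d* solves 12.2 = 51.2 − 6.4·d*, so d* = (51.2 − 12.2)/6.4 ≈ 6.0938.
High-fitness type's separating payoff: 51.2 − 1.0 × d* = 51.2 − 1.0 × (51.2 − 12.2)/6.4 = 51.2 − 39/6.4 ≈ 45.106.
Pooling payoff: 0.83 × 51.2 + 0.17 × 12.2 = 44.57.
Difference: 45.106 − 44.57 = 0.536, i.e. 0.5 to one decimal place.
The high-fitness type prefers to separate.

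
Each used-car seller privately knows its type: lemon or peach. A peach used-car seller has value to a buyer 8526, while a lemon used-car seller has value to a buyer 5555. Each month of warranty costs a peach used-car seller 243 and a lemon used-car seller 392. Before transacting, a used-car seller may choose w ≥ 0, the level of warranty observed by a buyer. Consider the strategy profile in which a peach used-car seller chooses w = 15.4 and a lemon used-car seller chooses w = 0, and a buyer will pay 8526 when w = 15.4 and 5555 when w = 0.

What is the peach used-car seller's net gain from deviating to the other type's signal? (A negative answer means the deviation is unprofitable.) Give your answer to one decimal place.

Playing w = 15.4 the peach used-car seller receives 8526 − 243 × 15.4 = 4783.8.
Deviating to w = 0 yields 5555 instead.
Gain from deviating: 5555 − 4783.8 = 771.2.
The gain is positive, so the peach type's incentive-compatibility constraint is violated — this profile is not a separating equilibrium.

771.2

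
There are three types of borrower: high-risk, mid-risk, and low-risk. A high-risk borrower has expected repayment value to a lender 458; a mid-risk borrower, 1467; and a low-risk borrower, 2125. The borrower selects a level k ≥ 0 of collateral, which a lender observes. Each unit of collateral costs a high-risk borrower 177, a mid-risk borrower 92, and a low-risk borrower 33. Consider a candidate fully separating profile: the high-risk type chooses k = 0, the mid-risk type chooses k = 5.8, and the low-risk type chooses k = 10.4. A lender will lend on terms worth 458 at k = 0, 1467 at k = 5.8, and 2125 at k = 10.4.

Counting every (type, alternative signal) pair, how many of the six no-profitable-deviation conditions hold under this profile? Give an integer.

5

Low-risk (own payoff 2125 − 33×10.4 = 1781.8): to k=0 gives 458 → no gain ✓; to k=5.8 gives 1467 − 33×5.8 = 1275.6 → no gain ✓.
High-risk (own payoff 458): to k=5.8 gives 1467 − 177×5.8 = 440.4 → no gain ✓; to k=10.4 gives 2125 − 177×10.4 = 284.2 → no gain ✓.
Mid-risk (own payoff 1467 − 92×5.8 = 933.4): to k=0 gives 458 → no gain ✓; to k=10.4 gives 2125 − 92×10.4 = 1168.2 → profitable ✗.
5 of the 6 constraints hold; not an equilibrium.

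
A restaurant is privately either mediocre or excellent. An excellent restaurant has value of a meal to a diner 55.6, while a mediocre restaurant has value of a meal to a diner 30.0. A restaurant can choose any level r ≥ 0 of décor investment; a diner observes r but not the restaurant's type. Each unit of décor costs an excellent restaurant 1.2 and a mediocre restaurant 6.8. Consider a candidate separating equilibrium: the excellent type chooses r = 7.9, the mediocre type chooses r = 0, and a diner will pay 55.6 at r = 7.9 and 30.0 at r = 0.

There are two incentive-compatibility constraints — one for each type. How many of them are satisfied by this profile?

2

Excellent type: signal → 55.6 − 1.2 × 7.9 = 46.12; deviate to 0 → 30.0. IC holds (46.12 ≥ 30.0).
Mediocre type: stay at 0 → 30.0; mimic → 55.6 − 6.8 × 7.9 = 1.88. IC holds (30.0 ≥ 1.88).
2 of 2 constraints hold, so this is a separating equilibrium.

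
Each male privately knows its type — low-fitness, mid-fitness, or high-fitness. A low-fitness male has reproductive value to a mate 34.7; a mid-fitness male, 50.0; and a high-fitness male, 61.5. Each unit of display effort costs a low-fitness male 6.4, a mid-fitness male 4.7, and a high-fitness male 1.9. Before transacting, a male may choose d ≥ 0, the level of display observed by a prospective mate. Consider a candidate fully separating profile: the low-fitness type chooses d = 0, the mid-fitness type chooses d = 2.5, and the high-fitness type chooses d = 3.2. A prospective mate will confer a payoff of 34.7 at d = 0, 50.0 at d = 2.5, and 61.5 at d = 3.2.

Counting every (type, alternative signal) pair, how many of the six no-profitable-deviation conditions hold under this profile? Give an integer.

4

Mid-fitness (own payoff 50.0 − 4.7×2.5 = 38.25): to d=0 gives 34.7 → no gain ✓; to d=3.2 gives 61.5 − 4.7×3.2 = 46.46 → profitable ✗.
High-fitness (own payoff 61.5 − 1.9×3.2 = 55.42): to d=0 gives 34.7 → no gain ✓; to d=2.5 gives 50.0 − 1.9×2.5 = 45.25 → no gain ✓.
Low-fitness (own payoff 34.7): to d=2.5 gives 50.0 − 6.4×2.5 = 34 → no gain ✓; to d=3.2 gives 61.5 − 6.4×3.2 = 41.02 → profitable ✗.
4 of the 6 constraints hold; not an equilibrium.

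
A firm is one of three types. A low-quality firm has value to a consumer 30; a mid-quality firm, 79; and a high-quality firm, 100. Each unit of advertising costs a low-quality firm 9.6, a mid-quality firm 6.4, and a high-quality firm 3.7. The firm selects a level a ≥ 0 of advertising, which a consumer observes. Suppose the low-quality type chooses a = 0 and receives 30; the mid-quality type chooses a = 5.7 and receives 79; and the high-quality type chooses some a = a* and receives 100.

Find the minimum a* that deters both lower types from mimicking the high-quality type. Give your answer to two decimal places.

Low-quality type (on-path payoff 30) won't mimic when 30 ≥ 100 − 9.6·a*, i.e. a* ≥ 7.29.
Mid-quality type (on-path payoff 79 − 6.4×5.7 = 42.52) won't mimic when 42.52 ≥ 100 − 6.4·a*, i.e. a* ≥ 8.98.
Both must hold, so a* = max(7.29, 8.98) = 8.98. The mid-quality type's constraint binds.

8.98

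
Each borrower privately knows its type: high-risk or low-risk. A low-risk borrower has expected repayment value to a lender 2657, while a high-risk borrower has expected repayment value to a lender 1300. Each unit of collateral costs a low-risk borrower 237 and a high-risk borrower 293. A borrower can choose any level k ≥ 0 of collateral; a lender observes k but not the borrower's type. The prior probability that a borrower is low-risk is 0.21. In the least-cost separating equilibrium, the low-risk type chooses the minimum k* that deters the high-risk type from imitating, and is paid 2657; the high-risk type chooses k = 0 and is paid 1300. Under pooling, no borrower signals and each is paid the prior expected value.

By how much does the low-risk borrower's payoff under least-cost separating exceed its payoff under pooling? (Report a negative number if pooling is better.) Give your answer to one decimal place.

-25.6

Least-cost separating signal: k* solves 1300 = 2657 − 293·k*, so k* = (2657 − 1300)/293 ≈ 4.6314.
Low-risk type's separating payoff: 2657 − 237 × k* = 2657 − 237 × (2657 − 1300)/293 = 2657 − 321609/293 ≈ 1559.358.
Pooling payoff: 0.21 × 2657 + 0.79 × 1300 = 1584.97.
Difference: 1559.358 − 1584.97 = -25.612, i.e. -25.6 to one decimal place.
The low-risk type would prefer the pooling outcome.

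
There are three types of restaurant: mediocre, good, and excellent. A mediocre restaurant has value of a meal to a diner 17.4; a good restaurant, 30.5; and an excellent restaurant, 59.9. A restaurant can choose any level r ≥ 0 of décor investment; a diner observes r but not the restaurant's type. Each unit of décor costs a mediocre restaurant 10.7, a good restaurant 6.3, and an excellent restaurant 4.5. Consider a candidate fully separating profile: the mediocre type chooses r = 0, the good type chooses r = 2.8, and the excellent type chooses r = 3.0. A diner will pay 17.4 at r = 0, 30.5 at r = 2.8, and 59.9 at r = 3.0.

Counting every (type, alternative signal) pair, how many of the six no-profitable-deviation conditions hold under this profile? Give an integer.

Mediocre (own payoff 17.4): to r=2.8 gives 30.5 − 10.7×2.8 = 0.54 → no gain ✓; to r=3.0 gives 59.9 − 10.7×3.0 = 27.8 → profitable ✗.
Good (own payoff 30.5 − 6.3×2.8 = 12.86): to r=0 gives 17.4 → profitable ✗; to r=3.0 gives 59.9 − 6.3×3.0 = 41 → profitable ✗.
Excellent (own payoff 59.9 − 4.5×3.0 = 46.4): to r=0 gives 17.4 → no gain ✓; to r=2.8 gives 30.5 − 4.5×2.8 = 17.9 → no gain ✓.
3 of the 6 constraints hold; not an equilibrium.

3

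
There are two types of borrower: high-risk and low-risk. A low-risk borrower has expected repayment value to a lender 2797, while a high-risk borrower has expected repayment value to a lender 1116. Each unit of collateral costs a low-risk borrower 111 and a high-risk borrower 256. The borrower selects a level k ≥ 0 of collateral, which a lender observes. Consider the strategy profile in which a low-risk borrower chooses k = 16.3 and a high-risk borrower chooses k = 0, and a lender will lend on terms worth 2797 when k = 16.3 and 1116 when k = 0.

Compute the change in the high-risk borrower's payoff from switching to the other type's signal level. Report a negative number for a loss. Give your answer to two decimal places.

Playing k = 0 the high-risk borrower receives 1116.
Deviating to k = 16.3 brings payment 2797 at cost 256 × 16.3 = 4172.8, netting -1375.8.
Gain from deviating: -1375.8 − 1116 = -2491.80.
The gain is negative, so the high-risk type's incentive-compatibility constraint is satisfied.

-2491.80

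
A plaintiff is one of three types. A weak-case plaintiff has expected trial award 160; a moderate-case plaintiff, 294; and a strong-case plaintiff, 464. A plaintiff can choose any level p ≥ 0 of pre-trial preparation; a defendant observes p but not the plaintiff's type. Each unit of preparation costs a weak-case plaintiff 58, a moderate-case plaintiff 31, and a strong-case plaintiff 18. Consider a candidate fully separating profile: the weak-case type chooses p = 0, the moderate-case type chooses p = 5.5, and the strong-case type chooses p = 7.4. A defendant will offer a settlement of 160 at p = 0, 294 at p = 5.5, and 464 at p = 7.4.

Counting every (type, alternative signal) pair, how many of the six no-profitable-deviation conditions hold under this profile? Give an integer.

4

Moderate-case (own payoff 294 − 31×5.5 = 123.5): to p=0 gives 160 → profitable ✗; to p=7.4 gives 464 − 31×7.4 = 234.6 → profitable ✗.
Weak-case (own payoff 160): to p=5.5 gives 294 − 58×5.5 = -25 → no gain ✓; to p=7.4 gives 464 − 58×7.4 = 34.8 → no gain ✓.
Strong-case (own payoff 464 − 18×7.4 = 330.8): to p=0 gives 160 → no gain ✓; to p=5.5 gives 294 − 18×5.5 = 195 → no gain ✓.
4 of the 6 constraints hold; not an equilibrium.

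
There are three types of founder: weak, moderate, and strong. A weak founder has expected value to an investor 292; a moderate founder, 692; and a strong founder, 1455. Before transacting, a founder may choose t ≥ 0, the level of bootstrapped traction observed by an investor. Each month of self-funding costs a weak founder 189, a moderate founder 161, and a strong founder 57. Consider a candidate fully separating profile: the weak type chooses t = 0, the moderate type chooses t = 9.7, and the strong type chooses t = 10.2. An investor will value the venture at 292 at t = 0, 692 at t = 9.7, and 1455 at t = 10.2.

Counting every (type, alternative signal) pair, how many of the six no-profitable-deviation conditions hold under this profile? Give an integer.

4

Weak (own payoff 292): to t=9.7 gives 692 − 189×9.7 = -1141.3 → no gain ✓; to t=10.2 gives 1455 − 189×10.2 = -472.8 → no gain ✓.
Moderate (own payoff 692 − 161×9.7 = -869.7): to t=0 gives 292 → profitable ✗; to t=10.2 gives 1455 − 161×10.2 = -187.2 → profitable ✗.
Strong (own payoff 1455 − 57×10.2 = 873.6): to t=0 gives 292 → no gain ✓; to t=9.7 gives 692 − 57×9.7 = 139.1 → no gain ✓.
4 of the 6 constraints hold; not an equilibrium.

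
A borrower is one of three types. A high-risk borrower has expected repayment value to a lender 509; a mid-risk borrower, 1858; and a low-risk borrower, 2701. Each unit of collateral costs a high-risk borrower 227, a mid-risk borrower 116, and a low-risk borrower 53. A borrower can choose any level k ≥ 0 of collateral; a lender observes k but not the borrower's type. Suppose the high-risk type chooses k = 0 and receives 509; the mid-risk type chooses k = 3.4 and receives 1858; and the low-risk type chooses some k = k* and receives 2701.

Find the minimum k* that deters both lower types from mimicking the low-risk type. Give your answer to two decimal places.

High-risk type (on-path payoff 509) won't mimic when 509 ≥ 2701 − 227·k*, i.e. k* ≥ 9.66.
Mid-risk type (on-path payoff 1858 − 116×3.4 = 1463.6) won't mimic when 1463.6 ≥ 2701 − 116·k*, i.e. k* ≥ 10.67.
Both must hold, so k* = max(9.66, 10.67) = 10.67. The mid-risk type's constraint binds.

10.67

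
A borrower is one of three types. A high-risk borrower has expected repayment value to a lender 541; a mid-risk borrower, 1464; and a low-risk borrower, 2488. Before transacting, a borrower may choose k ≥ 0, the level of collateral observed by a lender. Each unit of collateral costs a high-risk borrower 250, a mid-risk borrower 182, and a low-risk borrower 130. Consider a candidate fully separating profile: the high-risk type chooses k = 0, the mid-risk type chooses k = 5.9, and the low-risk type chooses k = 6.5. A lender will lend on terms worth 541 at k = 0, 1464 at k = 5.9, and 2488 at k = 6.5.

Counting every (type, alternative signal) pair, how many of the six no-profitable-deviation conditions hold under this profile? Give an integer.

3

Low-risk (own payoff 2488 − 130×6.5 = 1643): to k=0 gives 541 → no gain ✓; to k=5.9 gives 1464 − 130×5.9 = 697 → no gain ✓.
Mid-risk (own payoff 1464 − 182×5.9 = 390.2): to k=0 gives 541 → profitable ✗; to k=6.5 gives 2488 − 182×6.5 = 1305 → profitable ✗.
High-risk (own payoff 541): to k=5.9 gives 1464 − 250×5.9 = -11 → no gain ✓; to k=6.5 gives 2488 − 250×6.5 = 863 → profitable ✗.
3 of the 6 constraints hold; not an equilibrium.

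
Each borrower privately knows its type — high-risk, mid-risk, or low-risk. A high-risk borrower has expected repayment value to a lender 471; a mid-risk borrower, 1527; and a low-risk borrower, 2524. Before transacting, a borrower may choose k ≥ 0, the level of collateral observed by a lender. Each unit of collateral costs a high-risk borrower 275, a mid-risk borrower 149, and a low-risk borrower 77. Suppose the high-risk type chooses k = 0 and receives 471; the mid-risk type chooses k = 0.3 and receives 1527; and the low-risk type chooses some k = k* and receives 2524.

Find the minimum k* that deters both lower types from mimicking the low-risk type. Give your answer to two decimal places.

High-risk type (on-path payoff 471) won't mimic when 471 ≥ 2524 − 275·k*, i.e. k* ≥ 7.47.
Mid-risk type (on-path payoff 1527 − 149×0.3 = 1482.3) won't mimic when 1482.3 ≥ 2524 − 149·k*, i.e. k* ≥ 6.99.
Both must hold, so k* = max(7.47, 6.99) = 7.47. The high-risk type's constraint binds.

7.47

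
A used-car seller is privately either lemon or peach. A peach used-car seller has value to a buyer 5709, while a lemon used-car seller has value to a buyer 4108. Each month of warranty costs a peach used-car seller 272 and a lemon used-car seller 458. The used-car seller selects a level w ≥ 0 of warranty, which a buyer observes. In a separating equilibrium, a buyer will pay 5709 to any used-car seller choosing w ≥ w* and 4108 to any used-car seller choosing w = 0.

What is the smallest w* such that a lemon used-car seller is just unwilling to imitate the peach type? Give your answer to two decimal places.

3.50

A lemon used-car seller choosing w = 0 receives 4108.
Imitating at w* instead would pay 5709 at cost 458·w*, netting 5709 − 458·w*.
Indifference: 4108 = 5709 − 458·w*, so w* = (5709 − 4108) / 458 ≈ 3.50.
This is the lemon type's binding incentive-compatibility constraint; any w ≥ 3.50 sustains separation on that side.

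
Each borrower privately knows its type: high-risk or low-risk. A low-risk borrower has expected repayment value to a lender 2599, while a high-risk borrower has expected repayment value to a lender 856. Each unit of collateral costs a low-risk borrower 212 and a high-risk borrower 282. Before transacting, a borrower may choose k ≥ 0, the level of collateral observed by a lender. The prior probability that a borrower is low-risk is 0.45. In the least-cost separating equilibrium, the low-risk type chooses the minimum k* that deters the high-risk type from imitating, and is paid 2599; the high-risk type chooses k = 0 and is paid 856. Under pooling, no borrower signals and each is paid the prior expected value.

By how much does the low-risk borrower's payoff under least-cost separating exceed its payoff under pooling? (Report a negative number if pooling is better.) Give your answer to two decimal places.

Least-cost separating signal: k* solves 856 = 2599 − 282·k*, so k* = (2599 − 856)/282 ≈ 6.1809.
Low-risk type's separating payoff: 2599 − 212 × k* = 2599 − 212 × (2599 − 856)/282 = 2599 − 369516/282 ≈ 1288.6596.
Pooling payoff: 0.45 × 2599 + 0.55 × 856 = 1640.35.
Difference: 1288.6596 − 1640.35 = -351.6904, i.e. -351.69 to two decimal places.
The low-risk type would prefer the pooling outcome.

-351.69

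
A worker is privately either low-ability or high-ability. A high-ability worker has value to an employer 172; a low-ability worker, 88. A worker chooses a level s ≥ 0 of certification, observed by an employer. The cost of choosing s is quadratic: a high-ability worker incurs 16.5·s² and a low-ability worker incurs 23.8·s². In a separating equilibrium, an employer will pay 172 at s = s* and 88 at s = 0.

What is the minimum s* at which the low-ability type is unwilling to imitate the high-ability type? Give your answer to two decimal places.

The low-ability type at s = 0 receives 88; imitating at s* yields 172 − 23.8·s*².
Indifference: 88 = 172 − 23.8·s*², so s*² = (172 − 88) / 23.8 ≈ 3.5294.
s* = √3.5294 ≈ 1.88.

1.88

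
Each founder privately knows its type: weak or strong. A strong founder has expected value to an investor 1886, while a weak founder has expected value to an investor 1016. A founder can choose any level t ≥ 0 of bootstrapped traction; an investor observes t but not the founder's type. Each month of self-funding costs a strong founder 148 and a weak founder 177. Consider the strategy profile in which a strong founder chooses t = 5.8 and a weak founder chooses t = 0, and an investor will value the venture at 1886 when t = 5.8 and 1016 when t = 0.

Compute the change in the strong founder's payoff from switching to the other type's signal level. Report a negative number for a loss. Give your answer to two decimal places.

Playing t = 5.8 the strong founder receives 1886 − 148 × 5.8 = 1027.6.
Deviating to t = 0 yields 1016 instead.
Gain from deviating: 1016 − 1027.6 = -11.60.
The gain is negative, so the strong type's incentive-compatibility constraint is satisfied.

-11.60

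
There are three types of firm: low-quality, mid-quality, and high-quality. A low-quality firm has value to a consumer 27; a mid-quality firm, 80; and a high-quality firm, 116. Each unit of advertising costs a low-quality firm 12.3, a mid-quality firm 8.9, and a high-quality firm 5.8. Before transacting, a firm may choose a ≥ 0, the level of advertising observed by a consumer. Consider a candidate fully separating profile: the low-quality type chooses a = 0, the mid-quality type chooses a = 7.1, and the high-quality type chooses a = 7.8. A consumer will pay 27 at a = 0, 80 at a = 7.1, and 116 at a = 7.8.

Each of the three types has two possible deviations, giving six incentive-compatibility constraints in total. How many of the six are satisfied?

4

High-quality (own payoff 116 − 5.8×7.8 = 70.76): to a=0 gives 27 → no gain ✓; to a=7.1 gives 80 − 5.8×7.1 = 38.82 → no gain ✓.
Low-quality (own payoff 27): to a=7.1 gives 80 − 12.3×7.1 = -7.33 → no gain ✓; to a=7.8 gives 116 − 12.3×7.8 = 20.06 → no gain ✓.
Mid-quality (own payoff 80 − 8.9×7.1 = 16.81): to a=0 gives 27 → profitable ✗; to a=7.8 gives 116 − 8.9×7.8 = 46.58 → profitable ✗.
4 of the 6 constraints hold; not an equilibrium.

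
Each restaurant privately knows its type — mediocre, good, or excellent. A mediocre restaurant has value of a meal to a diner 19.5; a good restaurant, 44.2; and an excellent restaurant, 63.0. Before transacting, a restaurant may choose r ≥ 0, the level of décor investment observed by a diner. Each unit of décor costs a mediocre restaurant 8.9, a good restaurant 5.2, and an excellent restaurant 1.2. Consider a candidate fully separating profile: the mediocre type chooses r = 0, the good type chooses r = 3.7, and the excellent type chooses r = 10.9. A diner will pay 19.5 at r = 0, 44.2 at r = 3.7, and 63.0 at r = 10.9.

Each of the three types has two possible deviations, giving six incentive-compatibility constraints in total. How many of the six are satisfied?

Mediocre (own payoff 19.5): to r=3.7 gives 44.2 − 8.9×3.7 = 11.27 → no gain ✓; to r=10.9 gives 63.0 − 8.9×10.9 = -34.01 → no gain ✓.
Excellent (own payoff 63.0 − 1.2×10.9 = 49.92): to r=0 gives 19.5 → no gain ✓; to r=3.7 gives 44.2 − 1.2×3.7 = 39.76 → no gain ✓.
Good (own payoff 44.2 − 5.2×3.7 = 24.96): to r=0 gives 19.5 → no gain ✓; to r=10.9 gives 63.0 − 5.2×10.9 = 6.32 → no gain ✓.
6 of the 6 constraints hold; this profile is a separating equilibrium.

6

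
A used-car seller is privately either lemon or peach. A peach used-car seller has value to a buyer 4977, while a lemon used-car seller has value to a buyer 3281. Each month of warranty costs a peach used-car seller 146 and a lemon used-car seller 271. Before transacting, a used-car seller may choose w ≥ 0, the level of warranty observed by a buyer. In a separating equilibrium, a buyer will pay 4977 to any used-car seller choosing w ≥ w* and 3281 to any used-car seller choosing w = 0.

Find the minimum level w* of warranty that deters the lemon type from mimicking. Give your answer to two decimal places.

A lemon used-car seller choosing w = 0 receives 3281.
Imitating at w* instead would pay 4977 at cost 271·w*, netting 4977 − 271·w*.
Indifference: 3281 = 4977 − 271·w*, so w* = (4977 − 3281) / 271 ≈ 6.26.
This is the lemon type's binding incentive-compatibility constraint; any w ≥ 6.26 sustains separation on that side.

6.26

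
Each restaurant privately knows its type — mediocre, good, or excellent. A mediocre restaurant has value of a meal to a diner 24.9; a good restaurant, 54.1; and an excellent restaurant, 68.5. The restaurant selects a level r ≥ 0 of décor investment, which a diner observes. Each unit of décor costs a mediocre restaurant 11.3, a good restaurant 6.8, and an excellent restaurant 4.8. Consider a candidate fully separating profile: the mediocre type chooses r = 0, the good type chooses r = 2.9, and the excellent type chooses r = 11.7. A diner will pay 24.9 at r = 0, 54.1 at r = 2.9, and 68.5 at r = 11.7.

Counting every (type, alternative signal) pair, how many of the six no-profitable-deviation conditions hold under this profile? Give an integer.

4

Good (own payoff 54.1 − 6.8×2.9 = 34.38): to r=0 gives 24.9 → no gain ✓; to r=11.7 gives 68.5 − 6.8×11.7 = -11.06 → no gain ✓.
Excellent (own payoff 68.5 − 4.8×11.7 = 12.34): to r=0 gives 24.9 → profitable ✗; to r=2.9 gives 54.1 − 4.8×2.9 = 40.18 → profitable ✗.
Mediocre (own payoff 24.9): to r=2.9 gives 54.1 − 11.3×2.9 = 21.33 → no gain ✓; to r=11.7 gives 68.5 − 11.3×11.7 = -63.71 → no gain ✓.
4 of the 6 constraints hold; not an equilibrium.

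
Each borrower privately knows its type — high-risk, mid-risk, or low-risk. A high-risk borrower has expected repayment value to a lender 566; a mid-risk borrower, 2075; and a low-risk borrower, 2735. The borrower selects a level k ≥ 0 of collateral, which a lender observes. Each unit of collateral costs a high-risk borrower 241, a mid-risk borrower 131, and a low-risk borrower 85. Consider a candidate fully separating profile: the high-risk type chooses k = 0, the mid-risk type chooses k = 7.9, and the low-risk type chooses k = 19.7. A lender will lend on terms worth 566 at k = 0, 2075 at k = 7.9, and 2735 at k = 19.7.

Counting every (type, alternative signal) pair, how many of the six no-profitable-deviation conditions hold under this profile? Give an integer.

Mid-risk (own payoff 2075 − 131×7.9 = 1040.1): to k=0 gives 566 → no gain ✓; to k=19.7 gives 2735 − 131×19.7 = 154.3 → no gain ✓.
High-risk (own payoff 566): to k=7.9 gives 2075 − 241×7.9 = 171.1 → no gain ✓; to k=19.7 gives 2735 − 241×19.7 = -2012.7 → no gain ✓.
Low-risk (own payoff 2735 − 85×19.7 = 1060.5): to k=0 gives 566 → no gain ✓; to k=7.9 gives 2075 − 85×7.9 = 1403.5 → profitable ✗.
5 of the 6 constraints hold; not an equilibrium.

5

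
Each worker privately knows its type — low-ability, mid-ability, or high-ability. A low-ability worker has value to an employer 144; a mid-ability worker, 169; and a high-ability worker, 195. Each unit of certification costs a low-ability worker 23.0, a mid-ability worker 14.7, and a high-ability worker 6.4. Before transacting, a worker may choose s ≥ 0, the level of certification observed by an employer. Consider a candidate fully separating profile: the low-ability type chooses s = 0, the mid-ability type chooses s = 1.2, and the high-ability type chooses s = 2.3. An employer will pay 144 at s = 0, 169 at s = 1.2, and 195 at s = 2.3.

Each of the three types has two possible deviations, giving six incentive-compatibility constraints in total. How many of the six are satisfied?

Mid-ability (own payoff 169 − 14.7×1.2 = 151.36): to s=0 gives 144 → no gain ✓; to s=2.3 gives 195 − 14.7×2.3 = 161.19 → profitable ✗.
High-ability (own payoff 195 − 6.4×2.3 = 180.28): to s=0 gives 144 → no gain ✓; to s=1.2 gives 169 − 6.4×1.2 = 161.32 → no gain ✓.
Low-ability (own payoff 144): to s=1.2 gives 169 − 23.0×1.2 = 141.4 → no gain ✓; to s=2.3 gives 195 − 23.0×2.3 = 142.1 → no gain ✓.
5 of the 6 constraints hold; not an equilibrium.

5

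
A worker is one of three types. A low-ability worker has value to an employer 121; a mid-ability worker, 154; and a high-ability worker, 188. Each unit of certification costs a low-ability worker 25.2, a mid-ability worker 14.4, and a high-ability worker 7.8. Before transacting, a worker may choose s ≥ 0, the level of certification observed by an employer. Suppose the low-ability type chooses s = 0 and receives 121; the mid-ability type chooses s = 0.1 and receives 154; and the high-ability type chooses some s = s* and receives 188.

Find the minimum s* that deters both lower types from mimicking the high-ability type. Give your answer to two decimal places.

2.66

Mid-ability type (on-path payoff 154 − 14.4×0.1 = 152.56) won't mimic when 152.56 ≥ 188 − 14.4·s*, i.e. s* ≥ 2.46.
Low-ability type (on-path payoff 121) won't mimic when 121 ≥ 188 − 25.2·s*, i.e. s* ≥ 2.66.
Both must hold, so s* = max(2.66, 2.46) = 2.66. The low-ability type's constraint binds.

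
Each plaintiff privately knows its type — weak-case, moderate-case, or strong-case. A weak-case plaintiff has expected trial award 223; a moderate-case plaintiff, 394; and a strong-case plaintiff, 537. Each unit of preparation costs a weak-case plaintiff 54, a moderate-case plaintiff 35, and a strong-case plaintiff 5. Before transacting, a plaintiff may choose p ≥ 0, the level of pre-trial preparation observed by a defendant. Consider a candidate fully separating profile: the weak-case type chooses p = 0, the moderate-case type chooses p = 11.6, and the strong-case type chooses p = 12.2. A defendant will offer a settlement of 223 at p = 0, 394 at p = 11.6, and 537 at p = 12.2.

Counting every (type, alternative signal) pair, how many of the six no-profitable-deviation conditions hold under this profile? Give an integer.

Moderate-case (own payoff 394 − 35×11.6 = -12): to p=0 gives 223 → profitable ✗; to p=12.2 gives 537 − 35×12.2 = 110 → profitable ✗.
Strong-case (own payoff 537 − 5×12.2 = 476): to p=0 gives 223 → no gain ✓; to p=11.6 gives 394 − 5×11.6 = 336 → no gain ✓.
Weak-case (own payoff 223): to p=11.6 gives 394 − 54×11.6 = -232.4 → no gain ✓; to p=12.2 gives 537 − 54×12.2 = -121.8 → no gain ✓.
4 of the 6 constraints hold; not an equilibrium.

4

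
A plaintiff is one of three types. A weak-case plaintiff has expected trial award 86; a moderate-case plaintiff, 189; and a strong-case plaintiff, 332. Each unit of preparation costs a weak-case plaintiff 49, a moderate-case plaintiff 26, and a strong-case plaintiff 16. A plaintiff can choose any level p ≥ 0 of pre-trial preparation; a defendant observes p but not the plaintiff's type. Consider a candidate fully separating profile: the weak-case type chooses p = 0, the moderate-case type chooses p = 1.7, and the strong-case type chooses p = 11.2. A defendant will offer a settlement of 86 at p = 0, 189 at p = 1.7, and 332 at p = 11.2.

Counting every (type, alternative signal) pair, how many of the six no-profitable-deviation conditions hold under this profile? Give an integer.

Strong-case (own payoff 332 − 16×11.2 = 152.8): to p=0 gives 86 → no gain ✓; to p=1.7 gives 189 − 16×1.7 = 161.8 → profitable ✗.
Weak-case (own payoff 86): to p=1.7 gives 189 − 49×1.7 = 105.7 → profitable ✗; to p=11.2 gives 332 − 49×11.2 = -216.8 → no gain ✓.
Moderate-case (own payoff 189 − 26×1.7 = 144.8): to p=0 gives 86 → no gain ✓; to p=11.2 gives 332 − 26×11.2 = 40.8 → no gain ✓.
4 of the 6 constraints hold; not an equilibrium.

4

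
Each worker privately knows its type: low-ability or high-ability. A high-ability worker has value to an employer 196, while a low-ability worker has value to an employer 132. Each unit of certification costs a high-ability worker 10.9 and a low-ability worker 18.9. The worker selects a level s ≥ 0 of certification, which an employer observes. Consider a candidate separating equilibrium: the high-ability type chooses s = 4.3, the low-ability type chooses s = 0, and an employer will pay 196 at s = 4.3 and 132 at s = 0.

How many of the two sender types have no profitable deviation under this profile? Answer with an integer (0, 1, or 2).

2

Low-ability type: stay at 0 → 132; mimic → 196 − 18.9 × 4.3 = 114.73. IC holds (132 ≥ 114.73).
High-ability type: signal → 196 − 10.9 × 4.3 = 149.13; deviate to 0 → 132. IC holds (149.13 ≥ 132).
2 of 2 constraints hold, so this is a separating equilibrium.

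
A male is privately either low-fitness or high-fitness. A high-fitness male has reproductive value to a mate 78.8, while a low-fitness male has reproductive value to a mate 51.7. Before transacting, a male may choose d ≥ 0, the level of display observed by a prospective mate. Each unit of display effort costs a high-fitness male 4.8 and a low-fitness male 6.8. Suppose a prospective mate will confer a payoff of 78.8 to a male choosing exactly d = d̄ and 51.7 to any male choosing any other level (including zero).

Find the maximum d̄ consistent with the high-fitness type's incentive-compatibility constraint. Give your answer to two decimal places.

5.65

Choosing d̄ yields the high-fitness type 78.8 − 4.8·d̄; choosing zero yields 51.7.
The high-fitness type is indifferent at 78.8 − 4.8·d̄ = 51.7, i.e. d̄ = (78.8 − 51.7) / 4.8 ≈ 5.65.
For any d̄ above 5.65 the high-fitness type would rather pool at zero, so separation collapses.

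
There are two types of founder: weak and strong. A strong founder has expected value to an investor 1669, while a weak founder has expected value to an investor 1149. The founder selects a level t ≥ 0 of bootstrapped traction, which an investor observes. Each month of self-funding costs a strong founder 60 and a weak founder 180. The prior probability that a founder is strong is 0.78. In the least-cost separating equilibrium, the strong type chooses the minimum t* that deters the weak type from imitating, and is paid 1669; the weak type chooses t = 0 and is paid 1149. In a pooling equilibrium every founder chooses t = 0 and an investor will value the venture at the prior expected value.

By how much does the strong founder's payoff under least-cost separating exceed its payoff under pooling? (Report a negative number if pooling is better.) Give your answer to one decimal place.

-58.9

Least-cost separating signal: t* solves 1149 = 1669 − 180·t*, so t* = (1669 − 1149)/180 ≈ 2.8889.
Strong type's separating payoff: 1669 − 60 × t* = 1669 − 60 × (1669 − 1149)/180 = 1669 − 31200/180 ≈ 1495.667.
Pooling payoff: 0.78 × 1669 + 0.22 × 1149 = 1554.6.
Difference: 1495.667 − 1554.6 = -58.933, i.e. -58.9 to one decimal place.
The strong type would prefer the pooling outcome.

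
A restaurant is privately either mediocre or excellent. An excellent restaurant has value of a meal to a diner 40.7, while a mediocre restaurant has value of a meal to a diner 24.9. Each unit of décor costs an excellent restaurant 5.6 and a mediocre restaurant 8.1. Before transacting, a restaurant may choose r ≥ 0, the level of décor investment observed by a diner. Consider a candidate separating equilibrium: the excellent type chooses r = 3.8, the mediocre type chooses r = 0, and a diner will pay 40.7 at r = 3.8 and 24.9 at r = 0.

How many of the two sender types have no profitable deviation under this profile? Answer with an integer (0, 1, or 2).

Mediocre type: stay at 0 → 24.9; mimic → 40.7 − 8.1 × 3.8 = 9.92. IC holds (24.9 ≥ 9.92).
Excellent type: signal → 40.7 − 5.6 × 3.8 = 19.42; deviate to 0 → 24.9. IC fails (19.42 < 24.9).
1 of 2 constraints hold, so this profile is not an equilibrium.

1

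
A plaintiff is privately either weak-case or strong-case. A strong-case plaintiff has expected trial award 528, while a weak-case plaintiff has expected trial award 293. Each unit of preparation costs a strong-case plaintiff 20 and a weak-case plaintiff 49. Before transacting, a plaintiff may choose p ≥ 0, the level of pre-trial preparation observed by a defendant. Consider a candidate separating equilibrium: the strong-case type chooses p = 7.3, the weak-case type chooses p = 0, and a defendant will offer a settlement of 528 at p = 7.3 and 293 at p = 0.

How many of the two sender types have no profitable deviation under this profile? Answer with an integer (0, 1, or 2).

2

Weak-case type: stay at 0 → 293; mimic → 528 − 49 × 7.3 = 170.3. IC holds (293 ≥ 170.3).
Strong-case type: signal → 528 − 20 × 7.3 = 382; deviate to 0 → 293. IC holds (382 ≥ 293).
2 of 2 constraints hold, so this is a separating equilibrium.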